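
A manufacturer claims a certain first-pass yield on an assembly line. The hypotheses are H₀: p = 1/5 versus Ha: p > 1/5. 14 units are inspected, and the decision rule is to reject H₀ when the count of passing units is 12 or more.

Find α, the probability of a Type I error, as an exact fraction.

α = P(reject H₀ | H₀ true) = P(Y ≥ 12 | p = 1/5), with Y ~ Binomial(14, 1/5).
Adding the binomial terms for j = 12 through 14 with p = 1/5 yields 1513/6103515625.

1513/6103515625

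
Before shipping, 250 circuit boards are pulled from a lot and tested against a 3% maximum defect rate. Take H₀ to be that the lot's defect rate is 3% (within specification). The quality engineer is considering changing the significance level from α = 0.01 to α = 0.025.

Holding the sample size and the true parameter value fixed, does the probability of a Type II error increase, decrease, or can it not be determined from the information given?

It decreases.

Relaxing α lowers the evidence threshold; under Ha, outcomes that previously fell short now trigger rejection.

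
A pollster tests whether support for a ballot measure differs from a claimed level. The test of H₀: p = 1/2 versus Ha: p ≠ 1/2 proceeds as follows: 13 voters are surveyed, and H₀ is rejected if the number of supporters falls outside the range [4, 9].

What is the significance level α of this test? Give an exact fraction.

Under H₀, S ~ Binomial(13, 1/2); α is the probability of landing in either tail, P(S ≤ 3) + P(S ≥ 10).
By symmetry, α = 2·P(S ≤ 3) = 2·(1 + 13 + 78 + 286)/8192 = 756/8192 = 189/2048.

189/2048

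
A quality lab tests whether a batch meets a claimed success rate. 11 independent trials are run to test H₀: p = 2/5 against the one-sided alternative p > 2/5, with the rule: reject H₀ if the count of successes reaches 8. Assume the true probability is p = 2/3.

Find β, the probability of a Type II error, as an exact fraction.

A Type II error is failing to reject when Ha holds: with p = 2/3, β = P(Y ≤ 7).
Adding the binomial probabilities P(Y=0)+…+P(Y=7) at p = 2/3 gives 31145/59049.

31145/59049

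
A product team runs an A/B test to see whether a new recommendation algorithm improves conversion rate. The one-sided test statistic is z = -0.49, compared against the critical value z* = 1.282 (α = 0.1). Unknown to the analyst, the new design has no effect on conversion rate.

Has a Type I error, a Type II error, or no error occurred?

Neither — the decision is correct.

The conventional null hypothesis is that the new design has no effect on conversion rate.
Since z = -0.49 ≤ z* = 1.282, H₀ is not rejected.
H₀ is true (actually the new design has no effect on conversion rate).
The decision matches the true state — no error.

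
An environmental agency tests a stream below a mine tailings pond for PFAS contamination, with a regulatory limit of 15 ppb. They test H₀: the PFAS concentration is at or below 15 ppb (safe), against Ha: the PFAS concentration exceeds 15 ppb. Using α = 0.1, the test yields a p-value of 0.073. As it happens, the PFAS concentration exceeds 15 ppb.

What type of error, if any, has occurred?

Since p = 0.073 < α = 0.1, H₀ is rejected.
H₀ is false (actually the PFAS concentration exceeds 15 ppb).
The decision matches the true state — no error.

No error — this is a correct decision.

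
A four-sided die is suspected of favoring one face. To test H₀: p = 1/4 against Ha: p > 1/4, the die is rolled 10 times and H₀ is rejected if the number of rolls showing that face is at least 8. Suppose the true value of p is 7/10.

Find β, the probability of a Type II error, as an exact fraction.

771521517/1250000000

Under the alternative p = 7/10, Y ~ Binomial(10, 7/10); β is the probability the test does not reject, P(Y < 8).
Equivalently, β = 1 − P(Y ≥ 8) = 771521517/1250000000.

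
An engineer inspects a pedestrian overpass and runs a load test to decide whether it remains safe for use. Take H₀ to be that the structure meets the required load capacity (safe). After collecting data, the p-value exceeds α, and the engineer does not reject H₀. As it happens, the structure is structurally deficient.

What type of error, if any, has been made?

Type II error

H₀ was not rejected, but H₀ is actually false.
Failing to reject a false null hypothesis is a Type II error (false negative).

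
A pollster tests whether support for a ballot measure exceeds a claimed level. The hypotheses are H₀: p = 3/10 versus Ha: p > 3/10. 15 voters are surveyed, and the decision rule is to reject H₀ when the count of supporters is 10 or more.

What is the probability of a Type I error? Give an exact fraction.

α = P(reject H₀ | H₀ true) = P(S ≥ 10 | p = 3/10), with S ~ Binomial(15, 3/10).
Adding the binomial terms for j = 10 through 15 with p = 3/10 yields 913130252109/250000000000000.

913130252109/250000000000000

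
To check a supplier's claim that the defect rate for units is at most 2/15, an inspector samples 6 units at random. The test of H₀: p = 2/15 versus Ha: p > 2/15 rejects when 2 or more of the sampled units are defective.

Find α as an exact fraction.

Under H₀, X ~ Binomial(6, 2/15); the Type I error rate is P(X ≥ 2).
Computing the lower-tail complement: 1 − 371293/455625 = 84332/455625.

84332/455625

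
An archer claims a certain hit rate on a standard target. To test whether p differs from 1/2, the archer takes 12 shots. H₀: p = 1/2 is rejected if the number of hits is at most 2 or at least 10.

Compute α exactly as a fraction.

79/2048

Under H₀, S ~ Binomial(12, 1/2); α is the probability of landing in either tail, P(S ≤ 2) + P(S ≥ 10).
The two tails are symmetric, so α = 2·(1 + 12 + 66)/2^12 = 158/4096 = 79/2048.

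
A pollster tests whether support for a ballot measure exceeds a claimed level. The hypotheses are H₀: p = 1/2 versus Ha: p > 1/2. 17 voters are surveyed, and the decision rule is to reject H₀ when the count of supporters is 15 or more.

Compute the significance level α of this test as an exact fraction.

77/65536

α = P(reject H₀ | H₀ true) = P(Y ≥ 15 | p = 1/2), with Y ~ Binomial(17, 1/2).
P(Y ≥ 15) = [C(17,15) + C(17,16) + C(17,17)] / 2^17 = (136 + 17 + 1) / 131072 = 154/131072 = 77/65536.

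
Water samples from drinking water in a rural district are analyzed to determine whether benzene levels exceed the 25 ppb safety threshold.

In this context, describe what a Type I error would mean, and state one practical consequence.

A Type I error would mean concluding that the benzene concentration exceeds 25 ppb when in fact the benzene concentration is at or below 25 ppb (safe). Consequence: a clean site is subjected to costly and unnecessary remediation.

With the conventional null hypothesis that the benzene concentration is at or below 25 ppb (safe):
A Type I error is rejecting H₀ when H₀ is true.
Here that means declaring the site contaminated and ordering remediation when actually the benzene concentration is at or below 25 ppb (safe).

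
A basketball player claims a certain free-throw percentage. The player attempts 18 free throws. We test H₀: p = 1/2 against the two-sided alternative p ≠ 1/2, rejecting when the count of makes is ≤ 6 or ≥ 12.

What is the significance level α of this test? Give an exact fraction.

α = P(K ≤ 6 or K ≥ 12 | p = 1/2), K ~ Binomial(18, 1/2).
The two tails are symmetric, so α = 2·(1 + 18 + 153 + 816 + 3060 + 8568 + 18564)/2^18 = 62360/262144 = 7795/32768.

7795/32768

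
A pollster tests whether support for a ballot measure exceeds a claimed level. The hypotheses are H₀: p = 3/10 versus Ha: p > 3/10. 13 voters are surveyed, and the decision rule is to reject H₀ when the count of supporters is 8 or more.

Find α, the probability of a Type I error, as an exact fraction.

45557031771/2500000000000

Under H₀, X ~ Binomial(13, 3/10), and α = P(X ≥ 8).
Summing C(13,j)(3/10)^j(7/10)^{13−j} for j = 8,…,13 gives 45557031771/2500000000000.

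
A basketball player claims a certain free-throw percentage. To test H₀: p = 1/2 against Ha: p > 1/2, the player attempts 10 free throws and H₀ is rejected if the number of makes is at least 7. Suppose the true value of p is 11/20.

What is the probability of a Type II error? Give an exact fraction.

1878942860721/2560000000000

A Type II error is failing to reject when Ha holds: with p = 11/20, β = P(K ≤ 6).
Equivalently, β = 1 − P(K ≥ 7) = 1878942860721/2560000000000.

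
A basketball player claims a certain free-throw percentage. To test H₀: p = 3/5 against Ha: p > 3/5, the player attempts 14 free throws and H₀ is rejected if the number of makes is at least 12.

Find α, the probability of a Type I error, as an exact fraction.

Under H₀, X ~ Binomial(14, 3/5), and α = P(X ≥ 12).
Adding the binomial terms for j = 12 through 14 with p = 3/5 yields 242868537/6103515625.

242868537/6103515625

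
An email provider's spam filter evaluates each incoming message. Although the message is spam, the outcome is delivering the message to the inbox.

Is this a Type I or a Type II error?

Type II error

The null hypothesis here is that the message is legitimate (not spam).
'Delivering the message to the inbox' corresponds to failing to reject H₀.
H₀ was not rejected but H₀ is false — a Type II error (false negative).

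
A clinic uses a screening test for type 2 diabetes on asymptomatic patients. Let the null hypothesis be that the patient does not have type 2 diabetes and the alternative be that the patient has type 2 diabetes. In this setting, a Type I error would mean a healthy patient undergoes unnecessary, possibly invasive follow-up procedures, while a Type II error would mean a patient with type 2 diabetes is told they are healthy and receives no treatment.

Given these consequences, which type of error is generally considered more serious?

Type II error

The Type II consequence (a patient with type 2 diabetes is told they are healthy and receives no treatment) is more severe than the Type I consequence (a healthy patient undergoes unnecessary, possibly invasive follow-up procedures).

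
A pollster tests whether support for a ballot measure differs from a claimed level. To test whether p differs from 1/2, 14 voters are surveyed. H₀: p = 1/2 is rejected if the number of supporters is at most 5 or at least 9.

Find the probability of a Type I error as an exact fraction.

α = P(S ≤ 5 or S ≥ 9 | p = 1/2), S ~ Binomial(14, 1/2).
By symmetry, α = 2·P(S ≤ 5) = 2·(1 + 14 + 91 + 364 + 1001 + 2002)/16384 = 6946/16384 = 3473/8192.

3473/8192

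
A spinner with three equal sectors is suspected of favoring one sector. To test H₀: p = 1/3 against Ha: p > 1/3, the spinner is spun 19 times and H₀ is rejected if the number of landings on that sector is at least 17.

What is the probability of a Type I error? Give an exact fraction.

241/387420489

The Type I error probability is α = P(Y ≥ 17) computed under H₀, where Y ~ Binomial(19, 1/3).
Adding the binomial terms for j = 17 through 19 with p = 1/3 yields 241/387420489.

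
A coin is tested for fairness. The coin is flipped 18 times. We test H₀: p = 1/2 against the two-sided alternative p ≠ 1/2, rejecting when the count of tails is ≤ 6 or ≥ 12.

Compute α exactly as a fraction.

The significance level is the null-hypothesis probability of the rejection region {≤6} ∪ {≥12}.
Each tail has probability (1 + 18 + 153 + 816 + 3060 + 8568 + 18564)/262144; doubling gives α = 62360/262144 = 7795/32768.

7795/32768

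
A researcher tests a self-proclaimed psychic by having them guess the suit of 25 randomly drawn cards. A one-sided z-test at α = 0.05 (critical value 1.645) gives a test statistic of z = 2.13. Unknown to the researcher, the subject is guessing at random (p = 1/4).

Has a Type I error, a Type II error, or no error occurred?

Type I error

The conventional null hypothesis is that the subject is guessing at random (p = 1/4).
Since z = 2.13 > z* = 1.645, H₀ is rejected.
H₀ is true (actually the subject is guessing at random (p = 1/4)).
Rejecting a true H₀ is a Type I error.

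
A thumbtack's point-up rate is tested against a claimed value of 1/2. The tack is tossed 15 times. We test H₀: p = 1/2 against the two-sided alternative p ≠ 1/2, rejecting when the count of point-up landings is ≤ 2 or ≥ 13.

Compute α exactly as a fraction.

The significance level is the null-hypothesis probability of the rejection region {≤2} ∪ {≥13}.
By symmetry, α = 2·P(Y ≤ 2) = 2·(1 + 15 + 105)/32768 = 242/32768 = 121/16384.

121/16384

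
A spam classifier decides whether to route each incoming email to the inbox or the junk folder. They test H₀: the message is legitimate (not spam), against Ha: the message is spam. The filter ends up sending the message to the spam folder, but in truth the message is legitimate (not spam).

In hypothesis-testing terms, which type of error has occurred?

'Sending the message to the spam folder' corresponds to rejecting H₀.
H₀ was rejected but H₀ is true — a Type I error (false positive).

Type I error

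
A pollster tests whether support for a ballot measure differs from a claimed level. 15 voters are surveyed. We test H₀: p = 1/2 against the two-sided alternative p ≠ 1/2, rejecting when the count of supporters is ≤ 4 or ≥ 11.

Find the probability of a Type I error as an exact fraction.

1941/16384

Under H₀, X ~ Binomial(15, 1/2); α is the probability of landing in either tail, P(X ≤ 4) + P(X ≥ 11).
The two tails are symmetric, so α = 2·(1 + 15 + 105 + 455 + 1365)/2^15 = 3882/32768 = 1941/16384.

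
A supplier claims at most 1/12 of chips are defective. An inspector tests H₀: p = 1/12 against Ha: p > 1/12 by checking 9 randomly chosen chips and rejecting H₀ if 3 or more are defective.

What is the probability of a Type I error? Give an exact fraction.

Under H₀, Y ~ Binomial(9, 1/12); the Type I error rate is P(Y ≥ 3).
Via the complement, α = 1 − Σ_{j=0}^{2} C(9,j)(1/12)^j(11/12)^{9-j} = 668221/20155392.

668221/20155392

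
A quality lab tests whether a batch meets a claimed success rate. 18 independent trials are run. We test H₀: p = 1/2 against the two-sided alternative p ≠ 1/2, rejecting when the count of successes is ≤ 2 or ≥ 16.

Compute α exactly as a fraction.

43/32768

Under H₀, X ~ Binomial(18, 1/2); α is the probability of landing in either tail, P(X ≤ 2) + P(X ≥ 16).
Each tail has probability (1 + 18 + 153)/262144; doubling gives α = 344/262144 = 43/32768.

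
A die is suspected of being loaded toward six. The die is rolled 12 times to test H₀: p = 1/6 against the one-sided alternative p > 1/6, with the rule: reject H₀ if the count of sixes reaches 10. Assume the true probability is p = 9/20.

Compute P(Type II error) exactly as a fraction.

812745962073749/819200000000000

A Type II error is failing to reject when Ha holds: with p = 9/20, β = P(Y ≤ 9).
Equivalently, β = 1 − P(Y ≥ 10) = 812745962073749/819200000000000.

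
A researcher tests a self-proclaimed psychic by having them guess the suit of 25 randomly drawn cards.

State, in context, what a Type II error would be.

With the conventional null hypothesis that the subject is guessing at random (p = 1/4):
A Type II error is failing to reject H₀ when H₀ is false.
Here that means concluding there is no evidence of ability when actually the subject performs better than chance.

A Type II error would mean concluding that the subject is guessing at random (p = 1/4) (or at least failing to establish that the subject performs better than chance) when in fact the subject performs better than chance.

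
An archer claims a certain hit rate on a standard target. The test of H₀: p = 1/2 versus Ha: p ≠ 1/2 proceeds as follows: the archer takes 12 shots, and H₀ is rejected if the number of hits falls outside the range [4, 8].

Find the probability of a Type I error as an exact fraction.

Under H₀, S ~ Binomial(12, 1/2); α is the probability of landing in either tail, P(S ≤ 3) + P(S ≥ 9).
Each tail has probability (1 + 12 + 66 + 220)/4096; doubling gives α = 598/4096 = 299/2048.

299/2048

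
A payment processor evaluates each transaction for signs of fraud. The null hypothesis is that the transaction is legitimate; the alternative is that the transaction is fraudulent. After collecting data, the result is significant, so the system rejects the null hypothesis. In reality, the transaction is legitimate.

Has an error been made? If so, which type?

Type I error

H₀ was rejected, but H₀ is actually true.
Rejecting a true null hypothesis is a Type I error (false positive).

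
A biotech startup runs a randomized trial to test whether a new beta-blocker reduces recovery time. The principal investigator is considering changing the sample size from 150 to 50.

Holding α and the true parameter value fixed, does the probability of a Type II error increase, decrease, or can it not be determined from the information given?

It increases.

With less data the test statistic is noisier; under Ha, more outcomes land inside the acceptance region.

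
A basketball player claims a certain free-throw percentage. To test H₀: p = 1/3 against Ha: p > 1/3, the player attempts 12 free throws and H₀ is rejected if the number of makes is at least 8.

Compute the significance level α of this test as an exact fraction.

3323/177147

Under H₀, S ~ Binomial(12, 1/3), and α = P(S ≥ 8).
Summing C(12,j)(1/3)^j(2/3)^{12−j} for j = 8,…,12 gives 3323/177147.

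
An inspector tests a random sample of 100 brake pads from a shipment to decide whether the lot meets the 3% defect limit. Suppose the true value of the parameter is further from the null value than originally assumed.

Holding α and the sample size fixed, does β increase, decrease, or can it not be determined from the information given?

It decreases.

A bigger departure from H₀ is easier for the test to detect, so it fails to reject less often.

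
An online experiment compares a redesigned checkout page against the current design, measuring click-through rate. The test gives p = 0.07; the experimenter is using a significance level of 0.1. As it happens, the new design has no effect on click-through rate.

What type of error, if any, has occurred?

The conventional null hypothesis is that the new design has no effect on click-through rate.
Since p = 0.07 < α = 0.1, H₀ is rejected.
H₀ is true (actually the new design has no effect on click-through rate).
Rejecting a true H₀ is a Type I error.

Type I error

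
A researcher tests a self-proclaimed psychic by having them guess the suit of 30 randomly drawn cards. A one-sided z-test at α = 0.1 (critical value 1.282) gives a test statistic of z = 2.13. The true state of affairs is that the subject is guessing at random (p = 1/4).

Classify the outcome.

Type I error

The conventional null hypothesis is that the subject is guessing at random (p = 1/4).
Since z = 2.13 > z* = 1.282, H₀ is rejected.
H₀ is true (actually the subject is guessing at random (p = 1/4)).
Rejecting a true H₀ is a Type I error.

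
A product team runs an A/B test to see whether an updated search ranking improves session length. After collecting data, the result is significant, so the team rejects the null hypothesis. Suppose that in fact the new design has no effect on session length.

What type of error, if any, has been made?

Type I error

The conventional null hypothesis here is that the new design has no effect on session length.
H₀ was rejected, but H₀ is actually true.
Rejecting a true null hypothesis is a Type I error (false positive).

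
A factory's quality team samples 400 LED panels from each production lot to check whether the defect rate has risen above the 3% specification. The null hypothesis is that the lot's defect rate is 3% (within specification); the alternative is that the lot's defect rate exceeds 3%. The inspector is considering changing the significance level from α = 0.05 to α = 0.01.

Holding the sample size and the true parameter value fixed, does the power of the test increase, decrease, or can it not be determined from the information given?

It decreases.

A smaller α moves the rejection region further into the tail. With the alternative true, more outcomes now fall outside the rejection region, so failing to reject becomes more likely.
Since power = 1 − β and β increases, power decreases.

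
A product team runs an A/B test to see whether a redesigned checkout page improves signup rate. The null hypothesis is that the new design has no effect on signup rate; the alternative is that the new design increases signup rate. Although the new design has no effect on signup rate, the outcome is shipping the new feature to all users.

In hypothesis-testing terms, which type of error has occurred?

Type I error

'Shipping the new feature to all users' corresponds to rejecting H₀.
H₀ was rejected but H₀ is true — a Type I error (false positive).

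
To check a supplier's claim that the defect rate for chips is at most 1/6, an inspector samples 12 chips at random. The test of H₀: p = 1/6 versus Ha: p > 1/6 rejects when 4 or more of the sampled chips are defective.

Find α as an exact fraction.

90828487/725594112

α = P(reject H₀ | H₀ true) = P(S ≥ 4 | p = 1/6), S ~ Binomial(12, 1/6).
α = 1 − P(S ≤ 3) = 1 − 634765625/725594112 = 90828487/725594112.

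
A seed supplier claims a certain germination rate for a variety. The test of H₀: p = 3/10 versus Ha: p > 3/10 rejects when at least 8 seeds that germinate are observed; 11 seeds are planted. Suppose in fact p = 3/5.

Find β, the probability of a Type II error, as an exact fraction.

6872224/9765625

Under the alternative p = 3/5, X ~ Binomial(11, 3/5); β is the probability the test does not reject, P(X < 8).
Equivalently, β = 1 − P(X ≥ 8) = 6872224/9765625.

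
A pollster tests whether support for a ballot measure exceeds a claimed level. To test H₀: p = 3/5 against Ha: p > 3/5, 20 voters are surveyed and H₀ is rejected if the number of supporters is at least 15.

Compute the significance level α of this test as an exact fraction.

11978051445297/95367431640625

α = P(reject H₀ | H₀ true) = P(X ≥ 15 | p = 3/5), with X ~ Binomial(20, 3/5).
Adding the binomial terms for j = 15 through 20 with p = 3/5 yields 11978051445297/95367431640625.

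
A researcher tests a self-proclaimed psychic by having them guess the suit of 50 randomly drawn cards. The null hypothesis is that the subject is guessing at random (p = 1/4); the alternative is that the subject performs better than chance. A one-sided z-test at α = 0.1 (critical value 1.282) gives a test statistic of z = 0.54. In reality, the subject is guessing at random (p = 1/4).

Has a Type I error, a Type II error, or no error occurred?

Since z = 0.54 ≤ z* = 1.282, H₀ is not rejected.
H₀ is true (actually the subject is guessing at random (p = 1/4)).
The decision matches the true state — no error.

Neither — the decision is correct.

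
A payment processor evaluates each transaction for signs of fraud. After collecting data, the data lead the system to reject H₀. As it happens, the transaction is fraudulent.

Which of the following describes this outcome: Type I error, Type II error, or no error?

The conventional null hypothesis here is that the transaction is legitimate.
The test rejected a false H₀ — the decision matches the true state.

Neither — the decision is correct.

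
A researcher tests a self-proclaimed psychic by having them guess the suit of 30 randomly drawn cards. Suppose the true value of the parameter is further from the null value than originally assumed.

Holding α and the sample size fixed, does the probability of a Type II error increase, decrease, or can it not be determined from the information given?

A bigger departure from H₀ is easier for the test to detect, so it fails to reject less often.

It decreases.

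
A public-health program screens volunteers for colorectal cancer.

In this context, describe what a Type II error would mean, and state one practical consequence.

With the conventional null hypothesis that the patient does not have colorectal cancer:
A Type II error is failing to reject H₀ when H₀ is false.
Here that means clearing the patient as negative when actually the patient has colorectal cancer.

A Type II error would mean concluding that the patient does not have colorectal cancer (or at least failing to establish that the patient has colorectal cancer) when in fact the patient has colorectal cancer. Consequence: a patient with colorectal cancer is told they are healthy and receives no treatment.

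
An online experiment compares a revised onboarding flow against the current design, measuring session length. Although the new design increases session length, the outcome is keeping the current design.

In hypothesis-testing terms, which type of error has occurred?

Type II error

The null hypothesis here is that the new design has no effect on session length.
'Keeping the current design' corresponds to failing to reject H₀.
H₀ was not rejected but H₀ is false — a Type II error (false negative).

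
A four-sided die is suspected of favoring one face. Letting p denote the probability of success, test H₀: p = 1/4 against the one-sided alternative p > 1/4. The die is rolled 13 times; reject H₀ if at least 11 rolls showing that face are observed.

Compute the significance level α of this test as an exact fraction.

The Type I error probability is α = P(K ≥ 11) computed under H₀, where K ~ Binomial(13, 1/4).
Adding the binomial terms for j = 11 through 13 with p = 1/4 yields 371/33554432.

371/33554432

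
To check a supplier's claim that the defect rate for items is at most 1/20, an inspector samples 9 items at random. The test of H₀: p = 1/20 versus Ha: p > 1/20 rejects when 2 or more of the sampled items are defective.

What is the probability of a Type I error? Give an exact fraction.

Under H₀, Y ~ Binomial(9, 1/20); the Type I error rate is P(Y ≥ 2).
Via the complement, α = 1 − Σ_{j=0}^{1} C(9,j)(1/20)^j(19/20)^{9-j} = 9115058713/128000000000.

9115058713/128000000000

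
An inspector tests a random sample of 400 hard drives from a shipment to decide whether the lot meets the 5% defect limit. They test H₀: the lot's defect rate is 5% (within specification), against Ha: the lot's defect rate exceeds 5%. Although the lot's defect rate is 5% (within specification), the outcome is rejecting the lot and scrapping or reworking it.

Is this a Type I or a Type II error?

'Rejecting the lot and scrapping or reworking it' corresponds to rejecting H₀.
H₀ was rejected but H₀ is true — a Type I error (false positive).

Type I error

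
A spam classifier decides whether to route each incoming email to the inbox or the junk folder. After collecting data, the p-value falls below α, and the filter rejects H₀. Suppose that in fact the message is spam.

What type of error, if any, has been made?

No error (correct decision).

The conventional null hypothesis here is that the message is legitimate (not spam).
The test rejected a false H₀ — the decision matches the true state.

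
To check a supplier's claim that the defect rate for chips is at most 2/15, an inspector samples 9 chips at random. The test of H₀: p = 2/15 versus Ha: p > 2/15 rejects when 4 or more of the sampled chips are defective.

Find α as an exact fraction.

The significance level is the probability, assuming p = 2/15, of seeing 4 or more defectives in 9 draws.
Computing the lower-tail complement: 1 − 37567054447/38443359375 = 876304928/38443359375.

876304928/38443359375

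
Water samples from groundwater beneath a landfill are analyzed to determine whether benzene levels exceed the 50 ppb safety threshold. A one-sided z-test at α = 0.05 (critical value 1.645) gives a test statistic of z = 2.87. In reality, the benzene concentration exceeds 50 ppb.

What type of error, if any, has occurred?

No error — this is a correct decision.

The conventional null hypothesis is that the benzene concentration is at or below 50 ppb (safe).
Since z = 2.87 > z* = 1.645, H₀ is rejected.
H₀ is false (actually the benzene concentration exceeds 50 ppb).
The decision matches the true state — no error.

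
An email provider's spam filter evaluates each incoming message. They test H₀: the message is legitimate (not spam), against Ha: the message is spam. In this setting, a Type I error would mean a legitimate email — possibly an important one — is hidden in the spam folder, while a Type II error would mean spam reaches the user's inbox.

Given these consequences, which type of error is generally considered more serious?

The Type I consequence (a legitimate email — possibly an important one — is hidden in the spam folder) is more severe than the Type II consequence (spam reaches the user's inbox).

Type I error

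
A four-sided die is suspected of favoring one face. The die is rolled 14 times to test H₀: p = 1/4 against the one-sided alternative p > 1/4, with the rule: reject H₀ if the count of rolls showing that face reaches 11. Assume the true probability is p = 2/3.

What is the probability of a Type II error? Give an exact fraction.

A Type II error is failing to reject when Ha holds: with p = 2/3, β = P(K ≤ 10).
Summing C(14,j)·(2/3)^j·(1/3)^{14-j} for j = 0..10 gives 3533689/4782969.

3533689/4782969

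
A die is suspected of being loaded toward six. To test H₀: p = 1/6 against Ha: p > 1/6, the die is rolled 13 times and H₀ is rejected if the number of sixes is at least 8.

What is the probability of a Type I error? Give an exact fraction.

The Type I error probability is α = P(Y ≥ 8) computed under H₀, where Y ~ Binomial(13, 1/6).
Summing C(13,j)(1/6)^j(5/6)^{13−j} for j = 8,…,13 gives 13909/40310784.

13909/40310784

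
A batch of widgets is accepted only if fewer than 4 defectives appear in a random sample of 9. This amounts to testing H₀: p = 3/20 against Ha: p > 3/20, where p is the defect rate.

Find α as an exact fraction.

Under H₀, K ~ Binomial(9, 3/20); the Type I error rate is P(K ≥ 4).
Via the complement, α = 1 − Σ_{j=0}^{3} C(9,j)(3/20)^j(17/20)^{9-j} = 4343234013/128000000000.

4343234013/128000000000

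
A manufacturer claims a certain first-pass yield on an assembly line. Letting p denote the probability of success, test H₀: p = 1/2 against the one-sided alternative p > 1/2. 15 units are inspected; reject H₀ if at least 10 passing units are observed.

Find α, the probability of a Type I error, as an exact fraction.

309/2048

α = P(reject H₀ | H₀ true) = P(K ≥ 10 | p = 1/2), with K ~ Binomial(15, 1/2).
That's C(15,10) + C(15,11) + C(15,12) + C(15,13) + C(15,14) + C(15,15) over 2^15, i.e. (3003 + 1365 + 455 + 105 + 15 + 1)/32768 = 4944/32768 = 309/2048.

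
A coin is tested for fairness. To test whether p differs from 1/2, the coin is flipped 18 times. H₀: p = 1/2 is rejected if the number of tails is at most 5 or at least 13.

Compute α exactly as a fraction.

1577/16384

α = P(X ≤ 5 or X ≥ 13 | p = 1/2), X ~ Binomial(18, 1/2).
The two tails are symmetric, so α = 2·(1 + 18 + 153 + 816 + 3060 + 8568)/2^18 = 25232/262144 = 1577/16384.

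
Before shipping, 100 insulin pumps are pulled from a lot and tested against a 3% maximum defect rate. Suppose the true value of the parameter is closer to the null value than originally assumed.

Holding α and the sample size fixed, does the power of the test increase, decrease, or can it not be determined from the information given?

A smaller true effect puts the Ha sampling distribution closer to H₀, so more of it falls in the non-rejection region.
Since power = 1 − β and β increases, power decreases.

It decreases.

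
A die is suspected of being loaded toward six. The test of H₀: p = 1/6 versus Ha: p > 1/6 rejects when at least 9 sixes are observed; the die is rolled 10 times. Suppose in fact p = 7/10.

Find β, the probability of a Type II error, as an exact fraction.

8506916541/10000000000

β = P(fail to reject H₀ | Ha true) = P(K ≤ 8 | p = 7/10), K ~ Binomial(10, 7/10).
Summing C(10,j)·(7/10)^j·(3/10)^{10-j} for j = 0..8 gives 8506916541/10000000000.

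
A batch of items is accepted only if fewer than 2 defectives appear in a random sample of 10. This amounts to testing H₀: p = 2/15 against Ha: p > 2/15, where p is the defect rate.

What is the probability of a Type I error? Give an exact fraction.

75567303772/192216796875

The significance level is the probability, assuming p = 2/15, of seeing 2 or more defectives in 10 draws.
Computing the lower-tail complement: 1 − 116649493103/192216796875 = 75567303772/192216796875.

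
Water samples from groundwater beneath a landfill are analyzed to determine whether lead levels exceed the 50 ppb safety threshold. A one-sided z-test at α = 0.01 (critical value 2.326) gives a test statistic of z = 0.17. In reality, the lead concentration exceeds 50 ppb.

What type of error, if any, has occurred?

The conventional null hypothesis is that the lead concentration is at or below 50 ppb (safe).
Since z = 0.17 ≤ z* = 2.326, H₀ is not rejected.
H₀ is false (actually the lead concentration exceeds 50 ppb).
Failing to reject a false H₀ is a Type II error.

Type II error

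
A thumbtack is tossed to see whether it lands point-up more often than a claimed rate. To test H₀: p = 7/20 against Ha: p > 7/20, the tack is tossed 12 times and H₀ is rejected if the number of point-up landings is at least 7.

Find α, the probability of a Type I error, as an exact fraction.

The Type I error probability is α = P(X ≥ 7) computed under H₀, where X ~ Binomial(12, 7/20).
P(X ≥ 7) = Σ_{j=7}^{12} C(12,j)·(7/20)^j·(13/20)^{12-j} = 173326469368969/2048000000000000.

173326469368969/2048000000000000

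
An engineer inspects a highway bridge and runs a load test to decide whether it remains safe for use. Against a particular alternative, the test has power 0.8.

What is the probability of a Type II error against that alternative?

Power = 1 − β, so β = 1 − 0.8 = 0.2.

0.2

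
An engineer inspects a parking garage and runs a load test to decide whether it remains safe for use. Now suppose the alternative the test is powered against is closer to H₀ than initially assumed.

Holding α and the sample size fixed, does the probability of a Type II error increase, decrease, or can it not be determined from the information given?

It increases.

A smaller departure from H₀ means the test statistic under Ha is distributed closer to where it would be under H₀; rejection becomes less likely.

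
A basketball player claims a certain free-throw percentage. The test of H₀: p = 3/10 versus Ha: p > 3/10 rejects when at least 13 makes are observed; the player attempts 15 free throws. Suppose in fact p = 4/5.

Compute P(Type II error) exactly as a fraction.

18370873741/30517578125

A Type II error is failing to reject when Ha holds: with p = 4/5, β = P(S ≤ 12).
Summing C(15,j)·(4/5)^j·(1/5)^{15-j} for j = 0..12 gives 18370873741/30517578125.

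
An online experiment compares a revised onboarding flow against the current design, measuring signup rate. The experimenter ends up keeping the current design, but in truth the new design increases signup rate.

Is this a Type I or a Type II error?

The null hypothesis here is that the new design has no effect on signup rate.
'Keeping the current design' corresponds to failing to reject H₀.
H₀ was not rejected but H₀ is false — a Type II error (false negative).

Type II error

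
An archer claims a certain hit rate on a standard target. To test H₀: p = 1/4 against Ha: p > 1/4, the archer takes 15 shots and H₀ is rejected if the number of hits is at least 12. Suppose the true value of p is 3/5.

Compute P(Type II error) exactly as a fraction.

β = P(fail to reject H₀ | Ha true) = P(K ≤ 11 | p = 3/5), K ~ Binomial(15, 3/5).
Summing C(15,j)·(3/5)^j·(2/5)^{15-j} for j = 0..11 gives 27755679248/30517578125.

27755679248/30517578125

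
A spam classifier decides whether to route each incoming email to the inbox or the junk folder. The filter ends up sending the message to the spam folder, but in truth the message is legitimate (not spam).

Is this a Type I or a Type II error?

The null hypothesis here is that the message is legitimate (not spam).
'Sending the message to the spam folder' corresponds to rejecting H₀.
H₀ was rejected but H₀ is true — a Type I error (false positive).

Type I error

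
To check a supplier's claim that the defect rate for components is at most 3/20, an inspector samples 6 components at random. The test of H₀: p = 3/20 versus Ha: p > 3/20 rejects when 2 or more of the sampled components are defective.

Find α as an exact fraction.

Under H₀, X ~ Binomial(6, 3/20); the Type I error rate is P(X ≥ 2).
Computing the lower-tail complement: 1 − 9938999/12800000 = 2861001/12800000.

2861001/12800000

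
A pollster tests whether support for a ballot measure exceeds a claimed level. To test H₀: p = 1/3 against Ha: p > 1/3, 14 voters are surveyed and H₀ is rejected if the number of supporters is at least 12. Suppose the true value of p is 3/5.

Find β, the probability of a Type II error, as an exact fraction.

Under the alternative p = 3/5, X ~ Binomial(14, 3/5); β is the probability the test does not reject, P(X < 12).
Adding the binomial probabilities P(X=0)+…+P(X=11) at p = 3/5 gives 5860647088/6103515625.

5860647088/6103515625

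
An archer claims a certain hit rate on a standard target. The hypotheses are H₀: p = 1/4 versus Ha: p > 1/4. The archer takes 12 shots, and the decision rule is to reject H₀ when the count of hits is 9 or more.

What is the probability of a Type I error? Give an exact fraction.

6571/16777216

Under H₀, K ~ Binomial(12, 1/4), and α = P(K ≥ 9).
P(K ≥ 9) = Σ_{j=9}^{12} C(12,j)·(1/4)^j·(3/4)^{12-j} = 6571/16777216.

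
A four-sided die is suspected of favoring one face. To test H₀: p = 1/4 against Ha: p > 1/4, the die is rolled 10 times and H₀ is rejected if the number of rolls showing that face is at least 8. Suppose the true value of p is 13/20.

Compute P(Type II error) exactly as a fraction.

1890285078059/2560000000000

A Type II error is failing to reject when Ha holds: with p = 13/20, β = P(X ≤ 7).
Summing C(10,j)·(13/20)^j·(7/20)^{10-j} for j = 0..7 gives 1890285078059/2560000000000.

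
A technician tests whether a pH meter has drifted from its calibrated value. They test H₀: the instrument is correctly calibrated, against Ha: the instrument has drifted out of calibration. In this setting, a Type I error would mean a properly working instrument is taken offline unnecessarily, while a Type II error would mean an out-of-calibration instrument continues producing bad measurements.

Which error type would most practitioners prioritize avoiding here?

Type II error

The Type II consequence (an out-of-calibration instrument continues producing bad measurements) is more severe than the Type I consequence (a properly working instrument is taken offline unnecessarily).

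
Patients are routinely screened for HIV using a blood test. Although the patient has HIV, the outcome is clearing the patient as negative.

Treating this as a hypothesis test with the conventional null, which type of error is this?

Type II error

The null hypothesis here is that the patient does not have HIV.
'Clearing the patient as negative' corresponds to failing to reject H₀.
H₀ was not rejected but H₀ is false — a Type II error (false negative).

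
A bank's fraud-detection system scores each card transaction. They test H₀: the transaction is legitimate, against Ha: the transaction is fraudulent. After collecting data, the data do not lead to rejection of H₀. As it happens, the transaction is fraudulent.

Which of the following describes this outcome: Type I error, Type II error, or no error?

Type II error

H₀ was not rejected, but H₀ is actually false.
Failing to reject a false null hypothesis is a Type II error (false negative).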